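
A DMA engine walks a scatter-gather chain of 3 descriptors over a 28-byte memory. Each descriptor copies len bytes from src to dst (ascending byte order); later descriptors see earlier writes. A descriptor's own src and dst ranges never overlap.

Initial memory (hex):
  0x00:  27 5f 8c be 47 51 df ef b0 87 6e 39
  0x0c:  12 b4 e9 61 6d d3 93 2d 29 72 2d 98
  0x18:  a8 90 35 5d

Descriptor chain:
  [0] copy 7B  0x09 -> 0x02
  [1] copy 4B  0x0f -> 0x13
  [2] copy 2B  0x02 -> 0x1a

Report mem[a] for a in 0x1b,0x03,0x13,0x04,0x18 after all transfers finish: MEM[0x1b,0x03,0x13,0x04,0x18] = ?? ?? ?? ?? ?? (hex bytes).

[0] 0x09->0x02 len=7 : 87 6e 39 12 b4 e9 61
[1] 0x0f->0x13 len=4 : 61 6d d3 93
[2] 0x02->0x1a len=2 : 87 6e
query mem[0x1b]=0x6e, mem[0x03]=0x6e, mem[0x13]=0x61, mem[0x04]=0x39, mem[0x18]=0xa8

MEM[0x1b,0x03,0x13,0x04,0x18] = 6e 6e 61 39 a8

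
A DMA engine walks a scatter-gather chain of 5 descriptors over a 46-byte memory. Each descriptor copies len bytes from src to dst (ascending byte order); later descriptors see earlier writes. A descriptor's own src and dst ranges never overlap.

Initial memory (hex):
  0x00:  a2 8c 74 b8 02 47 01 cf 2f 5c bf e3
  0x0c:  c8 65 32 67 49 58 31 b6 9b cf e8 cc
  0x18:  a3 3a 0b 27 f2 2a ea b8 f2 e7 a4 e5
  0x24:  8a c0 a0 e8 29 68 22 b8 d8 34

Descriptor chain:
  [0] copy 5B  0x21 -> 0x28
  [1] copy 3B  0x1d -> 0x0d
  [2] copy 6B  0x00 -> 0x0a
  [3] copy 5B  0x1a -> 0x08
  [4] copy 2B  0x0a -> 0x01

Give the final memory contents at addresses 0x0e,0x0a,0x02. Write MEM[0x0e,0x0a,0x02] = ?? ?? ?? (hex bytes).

MEM[0x0e,0x0a,0x02] = 02 f2 2a

#0 dst[0x28+5] := {0xe7,0xa4,0xe5,0x8a,0xc0}
#1 dst[0x0d+3] := {0x2a,0xea,0xb8}
#2 dst[0x0a+6] := {0xa2,0x8c,0x74,0xb8,0x02,0x47}
#3 dst[0x08+5] := {0x0b,0x27,0xf2,0x2a,0xea}
#4 dst[0x01+2] := {0xf2,0x2a}
query mem[0x0e]=0x02, mem[0x0a]=0xf2, mem[0x02]=0x2a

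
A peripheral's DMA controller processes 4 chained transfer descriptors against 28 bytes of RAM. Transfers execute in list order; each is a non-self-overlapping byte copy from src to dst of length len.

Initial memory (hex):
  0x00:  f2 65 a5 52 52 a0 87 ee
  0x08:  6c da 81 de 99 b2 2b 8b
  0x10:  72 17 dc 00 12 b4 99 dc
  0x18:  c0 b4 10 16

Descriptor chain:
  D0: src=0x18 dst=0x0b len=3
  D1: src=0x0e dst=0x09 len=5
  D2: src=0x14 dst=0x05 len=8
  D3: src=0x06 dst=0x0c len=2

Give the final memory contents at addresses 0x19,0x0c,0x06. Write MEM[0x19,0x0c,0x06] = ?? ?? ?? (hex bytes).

D0: mem[0x0b..0x0d] <- [c0 b4 10]
D1: mem[0x09..0x0d] <- [2b 8b 72 17 dc]
D2: mem[0x05..0x0c] <- [12 b4 99 dc c0 b4 10 16]
D3: mem[0x0c..0x0d] <- [b4 99]
query mem[0x19]=0xb4, mem[0x0c]=0xb4, mem[0x06]=0xb4

MEM[0x19,0x0c,0x06] = b4 b4 b4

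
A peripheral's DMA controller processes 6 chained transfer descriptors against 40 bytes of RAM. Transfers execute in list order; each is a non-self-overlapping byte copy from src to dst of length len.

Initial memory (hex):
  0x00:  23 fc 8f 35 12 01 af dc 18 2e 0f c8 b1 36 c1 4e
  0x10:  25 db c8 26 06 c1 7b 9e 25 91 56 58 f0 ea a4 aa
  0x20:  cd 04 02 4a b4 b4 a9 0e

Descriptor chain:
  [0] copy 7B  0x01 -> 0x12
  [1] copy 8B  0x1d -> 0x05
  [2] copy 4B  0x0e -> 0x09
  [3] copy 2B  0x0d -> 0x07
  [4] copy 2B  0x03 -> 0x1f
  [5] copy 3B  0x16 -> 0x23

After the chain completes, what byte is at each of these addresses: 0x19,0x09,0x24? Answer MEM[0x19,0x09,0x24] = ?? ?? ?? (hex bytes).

MEM[0x19,0x09,0x24] = 91 c1 af

[0] 0x01->0x12 len=7 : fc 8f 35 12 01 af dc
[1] 0x1d->0x05 len=8 : ea a4 aa cd 04 02 4a b4
[2] 0x0e->0x09 len=4 : c1 4e 25 db
[3] 0x0d->0x07 len=2 : 36 c1
[4] 0x03->0x1f len=2 : 35 12
[5] 0x16->0x23 len=3 : 01 af dc
query mem[0x19]=0x91, mem[0x09]=0xc1, mem[0x24]=0xaf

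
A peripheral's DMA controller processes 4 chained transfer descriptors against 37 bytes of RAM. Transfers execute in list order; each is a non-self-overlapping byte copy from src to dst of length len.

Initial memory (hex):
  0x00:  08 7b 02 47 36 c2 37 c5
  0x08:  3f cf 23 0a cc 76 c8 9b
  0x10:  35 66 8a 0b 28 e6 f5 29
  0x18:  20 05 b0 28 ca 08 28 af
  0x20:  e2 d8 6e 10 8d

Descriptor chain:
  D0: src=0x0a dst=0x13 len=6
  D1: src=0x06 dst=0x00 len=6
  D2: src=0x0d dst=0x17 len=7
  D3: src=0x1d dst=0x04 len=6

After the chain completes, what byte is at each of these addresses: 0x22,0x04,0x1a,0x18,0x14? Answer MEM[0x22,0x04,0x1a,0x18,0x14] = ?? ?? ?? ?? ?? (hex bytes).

#0 dst[0x13+6] := {0x23,0x0a,0xcc,0x76,0xc8,0x9b}
#1 dst[0x00+6] := {0x37,0xc5,0x3f,0xcf,0x23,0x0a}
#2 dst[0x17+7] := {0x76,0xc8,0x9b,0x35,0x66,0x8a,0x23}
#3 dst[0x04+6] := {0x23,0x28,0xaf,0xe2,0xd8,0x6e}
query mem[0x22]=0x6e, mem[0x04]=0x23, mem[0x1a]=0x35, mem[0x18]=0xc8, mem[0x14]=0x0a

MEM[0x22,0x04,0x1a,0x18,0x14] = 6e 23 35 c8 0a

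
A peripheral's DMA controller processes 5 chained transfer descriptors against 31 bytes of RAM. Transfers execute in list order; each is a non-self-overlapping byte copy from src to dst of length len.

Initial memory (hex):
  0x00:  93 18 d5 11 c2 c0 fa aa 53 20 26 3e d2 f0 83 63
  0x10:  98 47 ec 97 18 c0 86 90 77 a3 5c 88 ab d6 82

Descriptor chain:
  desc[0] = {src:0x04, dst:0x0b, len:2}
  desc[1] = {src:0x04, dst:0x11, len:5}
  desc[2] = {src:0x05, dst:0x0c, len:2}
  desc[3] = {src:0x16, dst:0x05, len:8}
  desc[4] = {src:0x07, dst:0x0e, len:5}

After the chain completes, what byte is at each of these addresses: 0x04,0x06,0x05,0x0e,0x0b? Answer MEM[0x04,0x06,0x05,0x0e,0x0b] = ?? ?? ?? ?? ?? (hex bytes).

  after D0: wrote 2B at 0x0b = c2c0
  after D1: wrote 5B at 0x11 = c2c0faaa53
  after D2: wrote 2B at 0x0c = c0fa
  after D3: wrote 8B at 0x05 = 869077a35c88abd6
  after D4: wrote 5B at 0x0e = 77a35c88ab
query mem[0x04]=0xc2, mem[0x06]=0x90, mem[0x05]=0x86, mem[0x0e]=0x77, mem[0x0b]=0xab

MEM[0x04,0x06,0x05,0x0e,0x0b] = c2 90 86 77 ab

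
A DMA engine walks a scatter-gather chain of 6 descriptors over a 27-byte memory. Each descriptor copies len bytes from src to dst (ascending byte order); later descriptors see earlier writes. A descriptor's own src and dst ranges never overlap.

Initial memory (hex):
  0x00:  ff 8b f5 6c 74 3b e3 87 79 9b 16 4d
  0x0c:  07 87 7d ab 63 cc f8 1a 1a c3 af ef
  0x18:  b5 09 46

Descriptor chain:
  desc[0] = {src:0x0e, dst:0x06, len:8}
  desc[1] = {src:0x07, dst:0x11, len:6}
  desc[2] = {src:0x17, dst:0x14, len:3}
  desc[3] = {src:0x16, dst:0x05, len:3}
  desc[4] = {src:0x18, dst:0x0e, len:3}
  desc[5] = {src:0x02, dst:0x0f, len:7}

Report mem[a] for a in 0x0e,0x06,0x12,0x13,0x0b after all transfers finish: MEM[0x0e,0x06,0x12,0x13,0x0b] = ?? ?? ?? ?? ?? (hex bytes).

MEM[0x0e,0x06,0x12,0x13,0x0b] = b5 ef 09 ef 1a

[0] 0x0e->0x06 len=8 : 7d ab 63 cc f8 1a 1a c3
[1] 0x07->0x11 len=6 : ab 63 cc f8 1a 1a
[2] 0x17->0x14 len=3 : ef b5 09
[3] 0x16->0x05 len=3 : 09 ef b5
[4] 0x18->0x0e len=3 : b5 09 46
[5] 0x02->0x0f len=7 : f5 6c 74 09 ef b5 63
query mem[0x0e]=0xb5, mem[0x06]=0xef, mem[0x12]=0x09, mem[0x13]=0xef, mem[0x0b]=0x1a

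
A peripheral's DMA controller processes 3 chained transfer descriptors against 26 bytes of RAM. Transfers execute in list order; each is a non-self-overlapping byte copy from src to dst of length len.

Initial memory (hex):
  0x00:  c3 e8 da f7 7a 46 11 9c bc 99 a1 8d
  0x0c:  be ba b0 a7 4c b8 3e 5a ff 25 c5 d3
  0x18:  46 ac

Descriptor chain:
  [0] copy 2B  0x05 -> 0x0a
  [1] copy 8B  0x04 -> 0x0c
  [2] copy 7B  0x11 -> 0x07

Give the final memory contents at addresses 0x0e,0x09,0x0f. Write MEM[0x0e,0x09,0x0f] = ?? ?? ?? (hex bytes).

#0 dst[0x0a+2] := {0x46,0x11}
#1 dst[0x0c+8] := {0x7a,0x46,0x11,0x9c,0xbc,0x99,0x46,0x11}
#2 dst[0x07+7] := {0x99,0x46,0x11,0xff,0x25,0xc5,0xd3}
query mem[0x0e]=0x11, mem[0x09]=0x11, mem[0x0f]=0x9c

MEM[0x0e,0x09,0x0f] = 11 11 9c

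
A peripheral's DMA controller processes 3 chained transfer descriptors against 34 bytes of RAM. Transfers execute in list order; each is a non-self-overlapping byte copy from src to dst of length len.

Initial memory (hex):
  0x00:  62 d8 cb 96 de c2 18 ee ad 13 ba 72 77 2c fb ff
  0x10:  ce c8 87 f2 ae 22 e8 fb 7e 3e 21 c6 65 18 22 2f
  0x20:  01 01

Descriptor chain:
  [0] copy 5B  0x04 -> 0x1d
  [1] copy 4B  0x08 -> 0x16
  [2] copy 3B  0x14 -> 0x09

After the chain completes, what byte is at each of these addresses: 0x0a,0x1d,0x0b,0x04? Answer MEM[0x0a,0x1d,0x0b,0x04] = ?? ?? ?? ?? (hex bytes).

MEM[0x0a,0x1d,0x0b,0x04] = 22 de ad de

  after D0: wrote 5B at 0x1d = dec218eead
  after D1: wrote 4B at 0x16 = ad13ba72
  after D2: wrote 3B at 0x09 = ae22ad
query mem[0x0a]=0x22, mem[0x1d]=0xde, mem[0x0b]=0xad, mem[0x04]=0xde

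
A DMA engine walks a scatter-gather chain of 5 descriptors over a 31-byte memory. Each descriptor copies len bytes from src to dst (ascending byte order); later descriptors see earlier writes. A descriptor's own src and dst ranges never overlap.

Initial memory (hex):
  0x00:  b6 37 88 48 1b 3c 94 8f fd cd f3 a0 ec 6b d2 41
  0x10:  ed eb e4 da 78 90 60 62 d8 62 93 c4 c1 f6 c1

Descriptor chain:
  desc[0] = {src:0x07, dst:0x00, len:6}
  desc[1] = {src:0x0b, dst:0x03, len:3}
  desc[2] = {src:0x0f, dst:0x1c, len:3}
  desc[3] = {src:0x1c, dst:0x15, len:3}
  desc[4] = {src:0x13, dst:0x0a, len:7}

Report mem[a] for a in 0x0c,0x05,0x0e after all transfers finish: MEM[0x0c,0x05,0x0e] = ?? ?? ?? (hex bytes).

D0: mem[0x00..0x05] <- [8f fd cd f3 a0 ec]
D1: mem[0x03..0x05] <- [a0 ec 6b]
D2: mem[0x1c..0x1e] <- [41 ed eb]
D3: mem[0x15..0x17] <- [41 ed eb]
D4: mem[0x0a..0x10] <- [da 78 41 ed eb d8 62]
query mem[0x0c]=0x41, mem[0x05]=0x6b, mem[0x0e]=0xeb

MEM[0x0c,0x05,0x0e] = 41 6b eb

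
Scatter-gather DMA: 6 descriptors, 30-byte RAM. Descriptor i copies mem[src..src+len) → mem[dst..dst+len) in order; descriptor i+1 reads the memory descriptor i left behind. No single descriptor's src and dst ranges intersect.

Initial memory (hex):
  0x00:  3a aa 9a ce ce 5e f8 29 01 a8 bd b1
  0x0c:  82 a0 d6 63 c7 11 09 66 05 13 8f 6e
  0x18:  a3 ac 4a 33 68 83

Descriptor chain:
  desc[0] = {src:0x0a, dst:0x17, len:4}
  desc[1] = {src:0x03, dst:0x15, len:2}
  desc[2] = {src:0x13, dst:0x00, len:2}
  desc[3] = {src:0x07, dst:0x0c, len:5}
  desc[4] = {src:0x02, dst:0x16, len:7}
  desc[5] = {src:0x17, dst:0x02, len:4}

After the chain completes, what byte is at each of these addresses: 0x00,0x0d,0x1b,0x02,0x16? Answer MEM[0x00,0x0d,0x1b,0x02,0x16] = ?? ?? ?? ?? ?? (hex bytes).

MEM[0x00,0x0d,0x1b,0x02,0x16] = 66 01 29 ce 9a

D0: mem[0x17..0x1a] <- [bd b1 82 a0]
D1: mem[0x15..0x16] <- [ce ce]
D2: mem[0x00..0x01] <- [66 05]
D3: mem[0x0c..0x10] <- [29 01 a8 bd b1]
D4: mem[0x16..0x1c] <- [9a ce ce 5e f8 29 01]
D5: mem[0x02..0x05] <- [ce ce 5e f8]
query mem[0x00]=0x66, mem[0x0d]=0x01, mem[0x1b]=0x29, mem[0x02]=0xce, mem[0x16]=0x9a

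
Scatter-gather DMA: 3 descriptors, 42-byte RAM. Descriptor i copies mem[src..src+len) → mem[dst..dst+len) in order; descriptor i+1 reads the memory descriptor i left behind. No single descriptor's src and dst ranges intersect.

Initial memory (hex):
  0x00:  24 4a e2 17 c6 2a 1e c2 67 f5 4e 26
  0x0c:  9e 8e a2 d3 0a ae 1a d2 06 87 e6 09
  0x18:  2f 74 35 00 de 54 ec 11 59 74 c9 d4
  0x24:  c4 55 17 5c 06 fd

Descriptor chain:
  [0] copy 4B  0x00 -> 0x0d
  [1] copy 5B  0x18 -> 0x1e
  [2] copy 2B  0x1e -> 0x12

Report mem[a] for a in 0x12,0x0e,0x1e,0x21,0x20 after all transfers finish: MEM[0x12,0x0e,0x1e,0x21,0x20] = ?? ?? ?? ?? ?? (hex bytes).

MEM[0x12,0x0e,0x1e,0x21,0x20] = 2f 4a 2f 00 35

[0] 0x00->0x0d len=4 : 24 4a e2 17
[1] 0x18->0x1e len=5 : 2f 74 35 00 de
[2] 0x1e->0x12 len=2 : 2f 74
query mem[0x12]=0x2f, mem[0x0e]=0x4a, mem[0x1e]=0x2f, mem[0x21]=0x00, mem[0x20]=0x35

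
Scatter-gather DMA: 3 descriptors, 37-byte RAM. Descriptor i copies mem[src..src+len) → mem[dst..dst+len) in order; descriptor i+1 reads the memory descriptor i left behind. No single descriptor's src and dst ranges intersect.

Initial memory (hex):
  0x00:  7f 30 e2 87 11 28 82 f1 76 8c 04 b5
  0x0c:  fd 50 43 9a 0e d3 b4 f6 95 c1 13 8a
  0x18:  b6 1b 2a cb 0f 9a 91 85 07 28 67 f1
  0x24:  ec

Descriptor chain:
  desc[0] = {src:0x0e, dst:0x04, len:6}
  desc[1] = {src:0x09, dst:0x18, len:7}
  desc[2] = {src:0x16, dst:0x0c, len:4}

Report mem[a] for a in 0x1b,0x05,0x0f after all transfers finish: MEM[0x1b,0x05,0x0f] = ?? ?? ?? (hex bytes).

[0] 0x0e->0x04 len=6 : 43 9a 0e d3 b4 f6
[1] 0x09->0x18 len=7 : f6 04 b5 fd 50 43 9a
[2] 0x16->0x0c len=4 : 13 8a f6 04
query mem[0x1b]=0xfd, mem[0x05]=0x9a, mem[0x0f]=0x04

MEM[0x1b,0x05,0x0f] = fd 9a 04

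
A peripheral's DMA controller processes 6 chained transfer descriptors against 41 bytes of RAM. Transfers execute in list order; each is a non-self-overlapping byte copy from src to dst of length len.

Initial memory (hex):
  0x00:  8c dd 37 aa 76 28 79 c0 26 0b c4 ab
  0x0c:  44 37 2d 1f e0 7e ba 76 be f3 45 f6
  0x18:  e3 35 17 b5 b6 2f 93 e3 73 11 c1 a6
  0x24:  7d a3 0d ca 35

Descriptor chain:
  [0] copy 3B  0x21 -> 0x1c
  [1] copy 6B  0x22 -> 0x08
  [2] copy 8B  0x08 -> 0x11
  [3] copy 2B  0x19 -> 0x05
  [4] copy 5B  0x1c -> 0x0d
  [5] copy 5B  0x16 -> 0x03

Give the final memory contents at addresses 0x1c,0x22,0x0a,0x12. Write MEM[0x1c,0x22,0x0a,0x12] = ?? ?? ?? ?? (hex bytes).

MEM[0x1c,0x22,0x0a,0x12] = 11 c1 7d a6

[0] 0x21->0x1c len=3 : 11 c1 a6
[1] 0x22->0x08 len=6 : c1 a6 7d a3 0d ca
[2] 0x08->0x11 len=8 : c1 a6 7d a3 0d ca 2d 1f
[3] 0x19->0x05 len=2 : 35 17
[4] 0x1c->0x0d len=5 : 11 c1 a6 e3 73
[5] 0x16->0x03 len=5 : ca 2d 1f 35 17
query mem[0x1c]=0x11, mem[0x22]=0xc1, mem[0x0a]=0x7d, mem[0x12]=0xa6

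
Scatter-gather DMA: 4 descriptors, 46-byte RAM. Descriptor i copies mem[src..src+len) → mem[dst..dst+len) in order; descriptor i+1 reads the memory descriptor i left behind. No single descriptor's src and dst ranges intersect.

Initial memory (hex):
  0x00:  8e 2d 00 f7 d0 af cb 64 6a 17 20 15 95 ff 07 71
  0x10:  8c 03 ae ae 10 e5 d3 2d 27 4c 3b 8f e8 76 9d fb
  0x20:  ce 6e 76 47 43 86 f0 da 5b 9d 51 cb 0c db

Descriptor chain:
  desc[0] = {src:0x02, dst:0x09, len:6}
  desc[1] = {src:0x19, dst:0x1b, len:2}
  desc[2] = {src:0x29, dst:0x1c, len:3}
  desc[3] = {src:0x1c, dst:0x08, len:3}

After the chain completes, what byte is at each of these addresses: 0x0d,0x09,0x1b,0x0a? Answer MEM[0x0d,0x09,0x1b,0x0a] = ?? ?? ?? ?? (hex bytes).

MEM[0x0d,0x09,0x1b,0x0a] = cb 51 4c cb

D0: mem[0x09..0x0e] <- [00 f7 d0 af cb 64]
D1: mem[0x1b..0x1c] <- [4c 3b]
D2: mem[0x1c..0x1e] <- [9d 51 cb]
D3: mem[0x08..0x0a] <- [9d 51 cb]
query mem[0x0d]=0xcb, mem[0x09]=0x51, mem[0x1b]=0x4c, mem[0x0a]=0xcb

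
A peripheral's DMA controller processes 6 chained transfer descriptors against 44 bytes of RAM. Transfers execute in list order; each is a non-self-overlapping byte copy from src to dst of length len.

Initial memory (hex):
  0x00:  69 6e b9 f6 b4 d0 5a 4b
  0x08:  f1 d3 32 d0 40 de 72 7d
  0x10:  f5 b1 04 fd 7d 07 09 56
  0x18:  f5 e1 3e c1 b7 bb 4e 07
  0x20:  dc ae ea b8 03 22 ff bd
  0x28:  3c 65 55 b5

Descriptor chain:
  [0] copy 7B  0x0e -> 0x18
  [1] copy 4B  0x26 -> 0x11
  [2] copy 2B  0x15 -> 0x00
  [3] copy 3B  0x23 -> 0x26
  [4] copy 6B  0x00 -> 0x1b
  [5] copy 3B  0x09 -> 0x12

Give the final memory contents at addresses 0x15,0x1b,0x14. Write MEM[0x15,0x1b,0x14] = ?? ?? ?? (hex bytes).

MEM[0x15,0x1b,0x14] = 07 07 d0

  after D0: wrote 7B at 0x18 = 727df5b104fd7d
  after D1: wrote 4B at 0x11 = ffbd3c65
  after D2: wrote 2B at 0x00 = 0709
  after D3: wrote 3B at 0x26 = b80322
  after D4: wrote 6B at 0x1b = 0709b9f6b4d0
  after D5: wrote 3B at 0x12 = d332d0
query mem[0x15]=0x07, mem[0x1b]=0x07, mem[0x14]=0xd0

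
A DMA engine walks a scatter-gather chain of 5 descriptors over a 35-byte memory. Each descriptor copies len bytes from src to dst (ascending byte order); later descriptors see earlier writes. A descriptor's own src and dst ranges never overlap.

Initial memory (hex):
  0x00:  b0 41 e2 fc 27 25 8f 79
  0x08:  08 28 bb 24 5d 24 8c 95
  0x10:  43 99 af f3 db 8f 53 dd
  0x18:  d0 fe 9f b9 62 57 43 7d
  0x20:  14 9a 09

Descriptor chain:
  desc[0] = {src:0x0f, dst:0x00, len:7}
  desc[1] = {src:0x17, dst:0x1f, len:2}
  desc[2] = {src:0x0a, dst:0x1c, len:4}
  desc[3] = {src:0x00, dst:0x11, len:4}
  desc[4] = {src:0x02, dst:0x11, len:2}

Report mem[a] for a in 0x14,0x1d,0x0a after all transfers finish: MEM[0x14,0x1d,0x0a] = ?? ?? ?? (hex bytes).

MEM[0x14,0x1d,0x0a] = af 24 bb

D0: mem[0x00..0x06] <- [95 43 99 af f3 db 8f]
D1: mem[0x1f..0x20] <- [dd d0]
D2: mem[0x1c..0x1f] <- [bb 24 5d 24]
D3: mem[0x11..0x14] <- [95 43 99 af]
D4: mem[0x11..0x12] <- [99 af]
query mem[0x14]=0xaf, mem[0x1d]=0x24, mem[0x0a]=0xbb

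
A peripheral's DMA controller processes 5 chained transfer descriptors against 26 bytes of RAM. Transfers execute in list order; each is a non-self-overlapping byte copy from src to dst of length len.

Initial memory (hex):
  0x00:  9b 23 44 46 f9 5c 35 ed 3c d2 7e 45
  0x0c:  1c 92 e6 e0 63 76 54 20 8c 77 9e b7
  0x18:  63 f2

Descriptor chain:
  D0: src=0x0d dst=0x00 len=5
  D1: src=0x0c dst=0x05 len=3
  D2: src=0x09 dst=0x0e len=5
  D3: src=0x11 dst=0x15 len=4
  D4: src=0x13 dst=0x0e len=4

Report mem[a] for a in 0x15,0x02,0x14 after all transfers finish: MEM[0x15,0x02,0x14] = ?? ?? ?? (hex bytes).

  after D0: wrote 5B at 0x00 = 92e6e06376
  after D1: wrote 3B at 0x05 = 1c92e6
  after D2: wrote 5B at 0x0e = d27e451c92
  after D3: wrote 4B at 0x15 = 1c92208c
  after D4: wrote 4B at 0x0e = 208c1c92
query mem[0x15]=0x1c, mem[0x02]=0xe0, mem[0x14]=0x8c

MEM[0x15,0x02,0x14] = 1c e0 8c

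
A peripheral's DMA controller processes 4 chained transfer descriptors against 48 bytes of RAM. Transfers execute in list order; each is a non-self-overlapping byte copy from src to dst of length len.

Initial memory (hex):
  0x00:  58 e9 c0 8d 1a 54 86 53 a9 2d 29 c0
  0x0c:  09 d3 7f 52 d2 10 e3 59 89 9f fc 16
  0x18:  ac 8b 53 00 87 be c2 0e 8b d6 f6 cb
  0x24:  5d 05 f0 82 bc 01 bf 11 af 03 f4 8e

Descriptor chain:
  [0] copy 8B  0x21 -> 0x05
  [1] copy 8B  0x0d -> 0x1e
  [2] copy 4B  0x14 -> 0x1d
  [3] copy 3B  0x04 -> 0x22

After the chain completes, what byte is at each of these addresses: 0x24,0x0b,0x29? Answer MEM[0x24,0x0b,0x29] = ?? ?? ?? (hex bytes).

MEM[0x24,0x0b,0x29] = f6 82 01

[0] 0x21->0x05 len=8 : d6 f6 cb 5d 05 f0 82 bc
[1] 0x0d->0x1e len=8 : d3 7f 52 d2 10 e3 59 89
[2] 0x14->0x1d len=4 : 89 9f fc 16
[3] 0x04->0x22 len=3 : 1a d6 f6
query mem[0x24]=0xf6, mem[0x0b]=0x82, mem[0x29]=0x01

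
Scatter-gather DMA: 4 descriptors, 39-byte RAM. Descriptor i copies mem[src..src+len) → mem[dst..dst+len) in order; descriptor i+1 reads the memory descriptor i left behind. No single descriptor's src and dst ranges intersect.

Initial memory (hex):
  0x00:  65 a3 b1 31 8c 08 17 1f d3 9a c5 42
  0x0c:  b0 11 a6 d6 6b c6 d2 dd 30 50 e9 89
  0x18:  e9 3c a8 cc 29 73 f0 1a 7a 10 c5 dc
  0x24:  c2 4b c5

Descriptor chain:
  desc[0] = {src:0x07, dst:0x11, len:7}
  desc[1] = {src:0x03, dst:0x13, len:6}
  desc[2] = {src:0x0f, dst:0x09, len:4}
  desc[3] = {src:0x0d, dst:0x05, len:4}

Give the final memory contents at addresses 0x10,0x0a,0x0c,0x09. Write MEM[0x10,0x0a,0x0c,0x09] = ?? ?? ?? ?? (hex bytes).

D0: mem[0x11..0x17] <- [1f d3 9a c5 42 b0 11]
D1: mem[0x13..0x18] <- [31 8c 08 17 1f d3]
D2: mem[0x09..0x0c] <- [d6 6b 1f d3]
D3: mem[0x05..0x08] <- [11 a6 d6 6b]
query mem[0x10]=0x6b, mem[0x0a]=0x6b, mem[0x0c]=0xd3, mem[0x09]=0xd6

MEM[0x10,0x0a,0x0c,0x09] = 6b 6b d3 d6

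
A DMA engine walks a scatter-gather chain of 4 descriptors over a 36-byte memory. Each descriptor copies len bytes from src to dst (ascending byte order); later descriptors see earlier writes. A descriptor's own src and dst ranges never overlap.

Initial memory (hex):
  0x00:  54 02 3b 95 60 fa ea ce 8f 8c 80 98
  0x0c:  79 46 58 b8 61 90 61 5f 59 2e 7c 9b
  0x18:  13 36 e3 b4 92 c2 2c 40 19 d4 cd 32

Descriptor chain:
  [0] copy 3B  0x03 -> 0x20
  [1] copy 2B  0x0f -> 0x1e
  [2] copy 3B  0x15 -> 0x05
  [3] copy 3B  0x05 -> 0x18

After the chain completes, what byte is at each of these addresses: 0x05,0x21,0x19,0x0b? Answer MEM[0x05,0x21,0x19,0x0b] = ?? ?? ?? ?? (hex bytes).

MEM[0x05,0x21,0x19,0x0b] = 2e 60 7c 98

#0 dst[0x20+3] := {0x95,0x60,0xfa}
#1 dst[0x1e+2] := {0xb8,0x61}
#2 dst[0x05+3] := {0x2e,0x7c,0x9b}
#3 dst[0x18+3] := {0x2e,0x7c,0x9b}
query mem[0x05]=0x2e, mem[0x21]=0x60, mem[0x19]=0x7c, mem[0x0b]=0x98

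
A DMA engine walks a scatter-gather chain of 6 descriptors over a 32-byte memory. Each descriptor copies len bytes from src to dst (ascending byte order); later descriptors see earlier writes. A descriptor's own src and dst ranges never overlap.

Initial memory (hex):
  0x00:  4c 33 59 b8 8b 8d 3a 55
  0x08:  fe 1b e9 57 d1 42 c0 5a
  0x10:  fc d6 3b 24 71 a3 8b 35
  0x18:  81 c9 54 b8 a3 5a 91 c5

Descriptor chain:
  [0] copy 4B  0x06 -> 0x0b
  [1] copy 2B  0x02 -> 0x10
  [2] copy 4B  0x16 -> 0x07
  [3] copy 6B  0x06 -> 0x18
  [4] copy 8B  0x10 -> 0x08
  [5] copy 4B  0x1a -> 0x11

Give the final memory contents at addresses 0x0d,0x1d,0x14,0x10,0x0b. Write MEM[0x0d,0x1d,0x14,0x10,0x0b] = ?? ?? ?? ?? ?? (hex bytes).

MEM[0x0d,0x1d,0x14,0x10,0x0b] = a3 3a 3a 59 24

#0 dst[0x0b+4] := {0x3a,0x55,0xfe,0x1b}
#1 dst[0x10+2] := {0x59,0xb8}
#2 dst[0x07+4] := {0x8b,0x35,0x81,0xc9}
#3 dst[0x18+6] := {0x3a,0x8b,0x35,0x81,0xc9,0x3a}
#4 dst[0x08+8] := {0x59,0xb8,0x3b,0x24,0x71,0xa3,0x8b,0x35}
#5 dst[0x11+4] := {0x35,0x81,0xc9,0x3a}
query mem[0x0d]=0xa3, mem[0x1d]=0x3a, mem[0x14]=0x3a, mem[0x10]=0x59, mem[0x0b]=0x24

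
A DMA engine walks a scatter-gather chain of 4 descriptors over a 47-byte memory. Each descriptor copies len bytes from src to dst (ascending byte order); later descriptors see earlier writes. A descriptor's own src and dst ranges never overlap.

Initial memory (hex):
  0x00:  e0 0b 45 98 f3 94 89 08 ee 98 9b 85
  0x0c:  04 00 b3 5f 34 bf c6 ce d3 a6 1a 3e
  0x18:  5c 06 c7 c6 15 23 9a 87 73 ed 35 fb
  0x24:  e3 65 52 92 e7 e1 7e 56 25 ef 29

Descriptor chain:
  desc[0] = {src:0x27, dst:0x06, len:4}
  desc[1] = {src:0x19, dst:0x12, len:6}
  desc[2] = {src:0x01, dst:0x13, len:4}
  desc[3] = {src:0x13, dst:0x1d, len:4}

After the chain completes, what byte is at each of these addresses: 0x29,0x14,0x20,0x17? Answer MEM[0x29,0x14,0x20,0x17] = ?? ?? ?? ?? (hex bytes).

MEM[0x29,0x14,0x20,0x17] = e1 45 f3 9a

  after D0: wrote 4B at 0x06 = 92e7e17e
  after D1: wrote 6B at 0x12 = 06c7c615239a
  after D2: wrote 4B at 0x13 = 0b4598f3
  after D3: wrote 4B at 0x1d = 0b4598f3
query mem[0x29]=0xe1, mem[0x14]=0x45, mem[0x20]=0xf3, mem[0x17]=0x9a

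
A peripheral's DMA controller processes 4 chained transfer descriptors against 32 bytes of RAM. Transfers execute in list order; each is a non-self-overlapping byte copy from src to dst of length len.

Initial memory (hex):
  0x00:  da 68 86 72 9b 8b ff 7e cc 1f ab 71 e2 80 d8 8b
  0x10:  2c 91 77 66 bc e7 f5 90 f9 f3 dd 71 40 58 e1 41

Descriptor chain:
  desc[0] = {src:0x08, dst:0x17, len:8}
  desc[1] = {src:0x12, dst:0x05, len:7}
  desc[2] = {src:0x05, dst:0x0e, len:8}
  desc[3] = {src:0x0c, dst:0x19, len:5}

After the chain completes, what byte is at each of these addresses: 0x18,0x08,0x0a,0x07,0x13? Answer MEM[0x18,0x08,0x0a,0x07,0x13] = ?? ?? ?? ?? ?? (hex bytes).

D0: mem[0x17..0x1e] <- [cc 1f ab 71 e2 80 d8 8b]
D1: mem[0x05..0x0b] <- [77 66 bc e7 f5 cc 1f]
D2: mem[0x0e..0x15] <- [77 66 bc e7 f5 cc 1f e2]
D3: mem[0x19..0x1d] <- [e2 80 77 66 bc]
query mem[0x18]=0x1f, mem[0x08]=0xe7, mem[0x0a]=0xcc, mem[0x07]=0xbc, mem[0x13]=0xcc

MEM[0x18,0x08,0x0a,0x07,0x13] = 1f e7 cc bc cc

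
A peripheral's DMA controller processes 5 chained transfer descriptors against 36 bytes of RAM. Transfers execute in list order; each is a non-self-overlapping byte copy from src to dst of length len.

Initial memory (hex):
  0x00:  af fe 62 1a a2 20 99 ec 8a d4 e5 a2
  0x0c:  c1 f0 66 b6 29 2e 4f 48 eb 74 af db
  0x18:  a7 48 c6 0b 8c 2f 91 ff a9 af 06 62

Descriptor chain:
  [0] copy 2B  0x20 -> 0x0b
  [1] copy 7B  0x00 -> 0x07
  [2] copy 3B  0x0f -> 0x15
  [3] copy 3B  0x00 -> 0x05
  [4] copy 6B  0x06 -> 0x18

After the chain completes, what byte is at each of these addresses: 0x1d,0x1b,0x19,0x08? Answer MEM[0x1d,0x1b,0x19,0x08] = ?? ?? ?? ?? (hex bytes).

#0 dst[0x0b+2] := {0xa9,0xaf}
#1 dst[0x07+7] := {0xaf,0xfe,0x62,0x1a,0xa2,0x20,0x99}
#2 dst[0x15+3] := {0xb6,0x29,0x2e}
#3 dst[0x05+3] := {0xaf,0xfe,0x62}
#4 dst[0x18+6] := {0xfe,0x62,0xfe,0x62,0x1a,0xa2}
query mem[0x1d]=0xa2, mem[0x1b]=0x62, mem[0x19]=0x62, mem[0x08]=0xfe

MEM[0x1d,0x1b,0x19,0x08] = a2 62 62 fe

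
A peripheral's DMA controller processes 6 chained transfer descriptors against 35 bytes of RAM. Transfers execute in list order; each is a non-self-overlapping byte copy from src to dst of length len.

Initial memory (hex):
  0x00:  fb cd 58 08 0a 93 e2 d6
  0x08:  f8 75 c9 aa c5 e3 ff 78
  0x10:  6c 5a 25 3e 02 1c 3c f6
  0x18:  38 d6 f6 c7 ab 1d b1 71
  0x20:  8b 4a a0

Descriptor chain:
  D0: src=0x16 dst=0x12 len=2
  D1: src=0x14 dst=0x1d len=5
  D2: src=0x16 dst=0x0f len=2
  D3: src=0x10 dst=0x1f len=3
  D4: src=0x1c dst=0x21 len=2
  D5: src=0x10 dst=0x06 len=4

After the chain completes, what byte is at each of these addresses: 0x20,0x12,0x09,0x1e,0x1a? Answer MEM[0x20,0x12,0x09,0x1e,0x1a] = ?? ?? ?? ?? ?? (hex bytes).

MEM[0x20,0x12,0x09,0x1e,0x1a] = 5a 3c f6 1c f6

  after D0: wrote 2B at 0x12 = 3cf6
  after D1: wrote 5B at 0x1d = 021c3cf638
  after D2: wrote 2B at 0x0f = 3cf6
  after D3: wrote 3B at 0x1f = f65a3c
  after D4: wrote 2B at 0x21 = ab02
  after D5: wrote 4B at 0x06 = f65a3cf6
query mem[0x20]=0x5a, mem[0x12]=0x3c, mem[0x09]=0xf6, mem[0x1e]=0x1c, mem[0x1a]=0xf6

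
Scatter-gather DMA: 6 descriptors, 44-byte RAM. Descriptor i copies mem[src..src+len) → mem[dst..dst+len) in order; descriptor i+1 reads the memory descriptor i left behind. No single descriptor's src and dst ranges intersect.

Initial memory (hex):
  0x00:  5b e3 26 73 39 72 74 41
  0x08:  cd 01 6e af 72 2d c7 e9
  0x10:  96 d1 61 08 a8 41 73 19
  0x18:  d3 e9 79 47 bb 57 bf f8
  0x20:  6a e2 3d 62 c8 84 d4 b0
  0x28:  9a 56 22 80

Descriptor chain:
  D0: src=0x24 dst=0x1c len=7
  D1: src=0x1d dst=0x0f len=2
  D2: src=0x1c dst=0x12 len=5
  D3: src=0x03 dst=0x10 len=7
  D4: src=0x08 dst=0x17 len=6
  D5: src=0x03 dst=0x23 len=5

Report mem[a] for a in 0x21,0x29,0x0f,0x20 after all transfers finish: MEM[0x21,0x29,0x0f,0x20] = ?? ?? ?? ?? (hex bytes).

MEM[0x21,0x29,0x0f,0x20] = 56 56 84 9a

[0] 0x24->0x1c len=7 : c8 84 d4 b0 9a 56 22
[1] 0x1d->0x0f len=2 : 84 d4
[2] 0x1c->0x12 len=5 : c8 84 d4 b0 9a
[3] 0x03->0x10 len=7 : 73 39 72 74 41 cd 01
[4] 0x08->0x17 len=6 : cd 01 6e af 72 2d
[5] 0x03->0x23 len=5 : 73 39 72 74 41
query mem[0x21]=0x56, mem[0x29]=0x56, mem[0x0f]=0x84, mem[0x20]=0x9a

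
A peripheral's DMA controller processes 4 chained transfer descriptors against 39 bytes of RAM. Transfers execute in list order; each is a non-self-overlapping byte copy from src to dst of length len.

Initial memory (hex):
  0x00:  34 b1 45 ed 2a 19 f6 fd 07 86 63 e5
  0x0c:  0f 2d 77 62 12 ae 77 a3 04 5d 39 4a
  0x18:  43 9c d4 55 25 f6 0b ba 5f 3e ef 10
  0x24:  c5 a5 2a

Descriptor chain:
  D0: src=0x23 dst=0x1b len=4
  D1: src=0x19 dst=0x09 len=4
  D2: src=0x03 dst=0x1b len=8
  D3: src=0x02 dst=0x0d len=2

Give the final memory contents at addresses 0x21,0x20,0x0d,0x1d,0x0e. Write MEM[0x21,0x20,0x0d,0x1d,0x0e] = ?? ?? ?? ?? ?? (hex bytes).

MEM[0x21,0x20,0x0d,0x1d,0x0e] = 9c 07 45 19 ed

  after D0: wrote 4B at 0x1b = 10c5a52a
  after D1: wrote 4B at 0x09 = 9cd410c5
  after D2: wrote 8B at 0x1b = ed2a19f6fd079cd4
  after D3: wrote 2B at 0x0d = 45ed
query mem[0x21]=0x9c, mem[0x20]=0x07, mem[0x0d]=0x45, mem[0x1d]=0x19, mem[0x0e]=0xed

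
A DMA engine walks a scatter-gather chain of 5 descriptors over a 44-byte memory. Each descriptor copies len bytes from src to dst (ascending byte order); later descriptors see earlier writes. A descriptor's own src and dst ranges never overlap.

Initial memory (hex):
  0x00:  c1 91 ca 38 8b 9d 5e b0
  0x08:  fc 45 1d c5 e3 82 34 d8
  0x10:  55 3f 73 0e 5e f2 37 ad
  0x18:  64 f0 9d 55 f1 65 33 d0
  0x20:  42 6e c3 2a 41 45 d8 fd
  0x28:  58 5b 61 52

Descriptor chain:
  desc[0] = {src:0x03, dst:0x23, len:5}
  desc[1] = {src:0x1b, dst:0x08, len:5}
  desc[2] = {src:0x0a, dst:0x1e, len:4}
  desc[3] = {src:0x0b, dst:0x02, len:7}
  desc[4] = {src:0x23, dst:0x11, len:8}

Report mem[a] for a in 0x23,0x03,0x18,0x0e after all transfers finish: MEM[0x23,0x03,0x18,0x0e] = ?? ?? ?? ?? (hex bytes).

#0 dst[0x23+5] := {0x38,0x8b,0x9d,0x5e,0xb0}
#1 dst[0x08+5] := {0x55,0xf1,0x65,0x33,0xd0}
#2 dst[0x1e+4] := {0x65,0x33,0xd0,0x82}
#3 dst[0x02+7] := {0x33,0xd0,0x82,0x34,0xd8,0x55,0x3f}
#4 dst[0x11+8] := {0x38,0x8b,0x9d,0x5e,0xb0,0x58,0x5b,0x61}
query mem[0x23]=0x38, mem[0x03]=0xd0, mem[0x18]=0x61, mem[0x0e]=0x34

MEM[0x23,0x03,0x18,0x0e] = 38 d0 61 34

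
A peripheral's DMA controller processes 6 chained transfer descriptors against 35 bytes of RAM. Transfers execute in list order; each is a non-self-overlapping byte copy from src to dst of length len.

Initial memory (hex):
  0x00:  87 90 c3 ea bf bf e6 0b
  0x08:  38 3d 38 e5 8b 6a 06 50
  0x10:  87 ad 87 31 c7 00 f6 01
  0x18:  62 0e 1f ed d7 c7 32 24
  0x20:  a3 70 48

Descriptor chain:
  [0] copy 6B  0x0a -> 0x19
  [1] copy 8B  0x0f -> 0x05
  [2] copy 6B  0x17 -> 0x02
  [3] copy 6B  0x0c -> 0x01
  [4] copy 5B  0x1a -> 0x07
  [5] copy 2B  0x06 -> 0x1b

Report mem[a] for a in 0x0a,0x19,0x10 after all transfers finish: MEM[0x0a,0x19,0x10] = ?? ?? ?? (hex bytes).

#0 dst[0x19+6] := {0x38,0xe5,0x8b,0x6a,0x06,0x50}
#1 dst[0x05+8] := {0x50,0x87,0xad,0x87,0x31,0xc7,0x00,0xf6}
#2 dst[0x02+6] := {0x01,0x62,0x38,0xe5,0x8b,0x6a}
#3 dst[0x01+6] := {0xf6,0x6a,0x06,0x50,0x87,0xad}
#4 dst[0x07+5] := {0xe5,0x8b,0x6a,0x06,0x50}
#5 dst[0x1b+2] := {0xad,0xe5}
query mem[0x0a]=0x06, mem[0x19]=0x38, mem[0x10]=0x87

MEM[0x0a,0x19,0x10] = 06 38 87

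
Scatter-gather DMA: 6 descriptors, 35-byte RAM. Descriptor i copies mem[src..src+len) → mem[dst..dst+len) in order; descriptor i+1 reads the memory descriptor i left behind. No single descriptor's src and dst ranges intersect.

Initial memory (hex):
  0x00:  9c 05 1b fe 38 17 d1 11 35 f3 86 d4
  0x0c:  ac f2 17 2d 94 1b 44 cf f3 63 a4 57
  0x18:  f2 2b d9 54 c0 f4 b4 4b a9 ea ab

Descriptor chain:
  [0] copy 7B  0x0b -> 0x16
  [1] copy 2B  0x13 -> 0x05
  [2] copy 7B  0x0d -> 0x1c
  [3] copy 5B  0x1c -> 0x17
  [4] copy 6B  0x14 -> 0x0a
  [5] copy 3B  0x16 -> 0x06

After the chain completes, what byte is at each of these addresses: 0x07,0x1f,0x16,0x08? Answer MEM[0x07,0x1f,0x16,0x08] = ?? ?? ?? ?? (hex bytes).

MEM[0x07,0x1f,0x16,0x08] = f2 94 d4 17

D0: mem[0x16..0x1c] <- [d4 ac f2 17 2d 94 1b]
D1: mem[0x05..0x06] <- [cf f3]
D2: mem[0x1c..0x22] <- [f2 17 2d 94 1b 44 cf]
D3: mem[0x17..0x1b] <- [f2 17 2d 94 1b]
D4: mem[0x0a..0x0f] <- [f3 63 d4 f2 17 2d]
D5: mem[0x06..0x08] <- [d4 f2 17]
query mem[0x07]=0xf2, mem[0x1f]=0x94, mem[0x16]=0xd4, mem[0x08]=0x17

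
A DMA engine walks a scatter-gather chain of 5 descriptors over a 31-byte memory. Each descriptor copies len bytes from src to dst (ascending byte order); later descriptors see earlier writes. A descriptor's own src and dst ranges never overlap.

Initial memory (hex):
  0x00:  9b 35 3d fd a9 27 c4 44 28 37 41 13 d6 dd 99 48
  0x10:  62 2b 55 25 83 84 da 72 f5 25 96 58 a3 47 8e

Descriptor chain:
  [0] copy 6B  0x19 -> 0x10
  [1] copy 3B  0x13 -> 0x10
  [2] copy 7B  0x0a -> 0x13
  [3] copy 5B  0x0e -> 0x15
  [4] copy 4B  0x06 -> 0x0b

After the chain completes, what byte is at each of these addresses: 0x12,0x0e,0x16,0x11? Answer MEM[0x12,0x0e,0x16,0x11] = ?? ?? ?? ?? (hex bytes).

[0] 0x19->0x10 len=6 : 25 96 58 a3 47 8e
[1] 0x13->0x10 len=3 : a3 47 8e
[2] 0x0a->0x13 len=7 : 41 13 d6 dd 99 48 a3
[3] 0x0e->0x15 len=5 : 99 48 a3 47 8e
[4] 0x06->0x0b len=4 : c4 44 28 37
query mem[0x12]=0x8e, mem[0x0e]=0x37, mem[0x16]=0x48, mem[0x11]=0x47

MEM[0x12,0x0e,0x16,0x11] = 8e 37 48 47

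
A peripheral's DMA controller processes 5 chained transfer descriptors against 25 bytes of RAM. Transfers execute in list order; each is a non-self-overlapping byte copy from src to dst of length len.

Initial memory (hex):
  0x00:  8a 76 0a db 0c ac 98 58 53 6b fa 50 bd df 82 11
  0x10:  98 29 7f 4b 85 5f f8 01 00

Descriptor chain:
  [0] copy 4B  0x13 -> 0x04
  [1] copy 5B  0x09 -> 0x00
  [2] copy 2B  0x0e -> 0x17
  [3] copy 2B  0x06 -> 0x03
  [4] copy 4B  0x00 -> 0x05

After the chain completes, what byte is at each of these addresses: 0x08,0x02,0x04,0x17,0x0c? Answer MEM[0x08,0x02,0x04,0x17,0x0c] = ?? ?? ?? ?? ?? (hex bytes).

MEM[0x08,0x02,0x04,0x17,0x0c] = 5f 50 f8 82 bd

  after D0: wrote 4B at 0x04 = 4b855ff8
  after D1: wrote 5B at 0x00 = 6bfa50bddf
  after D2: wrote 2B at 0x17 = 8211
  after D3: wrote 2B at 0x03 = 5ff8
  after D4: wrote 4B at 0x05 = 6bfa505f
query mem[0x08]=0x5f, mem[0x02]=0x50, mem[0x04]=0xf8, mem[0x17]=0x82, mem[0x0c]=0xbd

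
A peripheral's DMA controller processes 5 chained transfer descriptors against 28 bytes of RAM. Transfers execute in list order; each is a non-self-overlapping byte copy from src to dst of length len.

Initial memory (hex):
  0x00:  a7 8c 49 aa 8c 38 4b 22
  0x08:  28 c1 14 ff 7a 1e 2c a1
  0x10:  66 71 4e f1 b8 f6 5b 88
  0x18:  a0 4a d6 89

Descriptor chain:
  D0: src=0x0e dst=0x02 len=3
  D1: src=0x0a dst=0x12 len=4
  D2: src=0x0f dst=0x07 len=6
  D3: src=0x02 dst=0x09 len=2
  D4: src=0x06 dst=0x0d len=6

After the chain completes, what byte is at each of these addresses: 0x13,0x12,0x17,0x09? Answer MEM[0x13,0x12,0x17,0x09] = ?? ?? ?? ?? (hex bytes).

  after D0: wrote 3B at 0x02 = 2ca166
  after D1: wrote 4B at 0x12 = 14ff7a1e
  after D2: wrote 6B at 0x07 = a1667114ff7a
  after D3: wrote 2B at 0x09 = 2ca1
  after D4: wrote 6B at 0x0d = 4ba1662ca1ff
query mem[0x13]=0xff, mem[0x12]=0xff, mem[0x17]=0x88, mem[0x09]=0x2c

MEM[0x13,0x12,0x17,0x09] = ff ff 88 2c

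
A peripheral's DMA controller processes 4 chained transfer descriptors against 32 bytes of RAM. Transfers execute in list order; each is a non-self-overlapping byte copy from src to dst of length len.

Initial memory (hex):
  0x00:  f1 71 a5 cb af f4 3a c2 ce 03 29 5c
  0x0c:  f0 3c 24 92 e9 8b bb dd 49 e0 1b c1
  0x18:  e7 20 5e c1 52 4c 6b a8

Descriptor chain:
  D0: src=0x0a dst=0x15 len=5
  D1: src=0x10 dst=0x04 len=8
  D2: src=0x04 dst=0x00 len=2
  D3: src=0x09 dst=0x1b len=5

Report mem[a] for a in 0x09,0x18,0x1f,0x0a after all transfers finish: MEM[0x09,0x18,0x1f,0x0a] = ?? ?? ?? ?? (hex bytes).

  after D0: wrote 5B at 0x15 = 295cf03c24
  after D1: wrote 8B at 0x04 = e98bbbdd49295cf0
  after D2: wrote 2B at 0x00 = e98b
  after D3: wrote 5B at 0x1b = 295cf0f03c
query mem[0x09]=0x29, mem[0x18]=0x3c, mem[0x1f]=0x3c, mem[0x0a]=0x5c

MEM[0x09,0x18,0x1f,0x0a] = 29 3c 3c 5c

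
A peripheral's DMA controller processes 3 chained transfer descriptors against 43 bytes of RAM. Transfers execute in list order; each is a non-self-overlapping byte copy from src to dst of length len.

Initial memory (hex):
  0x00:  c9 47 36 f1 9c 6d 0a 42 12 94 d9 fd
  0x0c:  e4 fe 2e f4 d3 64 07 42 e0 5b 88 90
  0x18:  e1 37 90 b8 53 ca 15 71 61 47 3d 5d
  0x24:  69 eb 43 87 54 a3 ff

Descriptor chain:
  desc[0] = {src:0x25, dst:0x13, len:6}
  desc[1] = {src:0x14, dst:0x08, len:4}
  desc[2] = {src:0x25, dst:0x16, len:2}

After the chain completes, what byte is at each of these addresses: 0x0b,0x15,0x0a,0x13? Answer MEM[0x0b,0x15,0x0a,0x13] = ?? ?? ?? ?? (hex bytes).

[0] 0x25->0x13 len=6 : eb 43 87 54 a3 ff
[1] 0x14->0x08 len=4 : 43 87 54 a3
[2] 0x25->0x16 len=2 : eb 43
query mem[0x0b]=0xa3, mem[0x15]=0x87, mem[0x0a]=0x54, mem[0x13]=0xeb

MEM[0x0b,0x15,0x0a,0x13] = a3 87 54 eb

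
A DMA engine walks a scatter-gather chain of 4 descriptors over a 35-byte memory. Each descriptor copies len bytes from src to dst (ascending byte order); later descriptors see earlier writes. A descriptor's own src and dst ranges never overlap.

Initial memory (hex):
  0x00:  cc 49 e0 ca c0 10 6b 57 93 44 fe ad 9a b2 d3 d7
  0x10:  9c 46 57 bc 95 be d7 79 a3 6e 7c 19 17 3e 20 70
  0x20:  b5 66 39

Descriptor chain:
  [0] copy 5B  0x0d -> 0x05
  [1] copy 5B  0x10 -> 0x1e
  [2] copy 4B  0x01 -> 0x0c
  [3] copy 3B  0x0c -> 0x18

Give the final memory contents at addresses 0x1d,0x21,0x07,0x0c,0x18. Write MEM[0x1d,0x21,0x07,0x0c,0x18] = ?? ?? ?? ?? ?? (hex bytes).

D0: mem[0x05..0x09] <- [b2 d3 d7 9c 46]
D1: mem[0x1e..0x22] <- [9c 46 57 bc 95]
D2: mem[0x0c..0x0f] <- [49 e0 ca c0]
D3: mem[0x18..0x1a] <- [49 e0 ca]
query mem[0x1d]=0x3e, mem[0x21]=0xbc, mem[0x07]=0xd7, mem[0x0c]=0x49, mem[0x18]=0x49

MEM[0x1d,0x21,0x07,0x0c,0x18] = 3e bc d7 49 49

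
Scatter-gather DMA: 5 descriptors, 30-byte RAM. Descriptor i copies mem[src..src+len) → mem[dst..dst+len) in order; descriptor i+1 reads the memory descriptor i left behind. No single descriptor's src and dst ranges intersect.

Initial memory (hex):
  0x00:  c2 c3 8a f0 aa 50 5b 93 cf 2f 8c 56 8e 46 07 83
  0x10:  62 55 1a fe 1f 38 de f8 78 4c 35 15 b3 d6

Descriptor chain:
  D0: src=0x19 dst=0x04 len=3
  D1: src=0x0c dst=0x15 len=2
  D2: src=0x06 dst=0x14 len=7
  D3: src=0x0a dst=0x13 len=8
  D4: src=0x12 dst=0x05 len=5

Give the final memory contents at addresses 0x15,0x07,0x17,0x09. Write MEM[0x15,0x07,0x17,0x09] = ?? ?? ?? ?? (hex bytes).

[0] 0x19->0x04 len=3 : 4c 35 15
[1] 0x0c->0x15 len=2 : 8e 46
[2] 0x06->0x14 len=7 : 15 93 cf 2f 8c 56 8e
[3] 0x0a->0x13 len=8 : 8c 56 8e 46 07 83 62 55
[4] 0x12->0x05 len=5 : 1a 8c 56 8e 46
query mem[0x15]=0x8e, mem[0x07]=0x56, mem[0x17]=0x07, mem[0x09]=0x46

MEM[0x15,0x07,0x17,0x09] = 8e 56 07 46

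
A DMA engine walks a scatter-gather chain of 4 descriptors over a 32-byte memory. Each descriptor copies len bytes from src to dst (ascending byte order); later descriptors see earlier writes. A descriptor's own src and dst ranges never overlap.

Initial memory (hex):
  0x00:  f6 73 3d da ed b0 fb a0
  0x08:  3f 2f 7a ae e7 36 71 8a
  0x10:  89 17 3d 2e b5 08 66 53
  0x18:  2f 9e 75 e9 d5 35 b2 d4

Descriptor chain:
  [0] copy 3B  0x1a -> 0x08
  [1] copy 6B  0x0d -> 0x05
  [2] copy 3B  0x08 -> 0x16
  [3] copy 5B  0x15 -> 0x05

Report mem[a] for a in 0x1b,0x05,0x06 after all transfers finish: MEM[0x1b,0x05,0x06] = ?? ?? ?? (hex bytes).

  after D0: wrote 3B at 0x08 = 75e9d5
  after D1: wrote 6B at 0x05 = 36718a89173d
  after D2: wrote 3B at 0x16 = 89173d
  after D3: wrote 5B at 0x05 = 0889173d9e
query mem[0x1b]=0xe9, mem[0x05]=0x08, mem[0x06]=0x89

MEM[0x1b,0x05,0x06] = e9 08 89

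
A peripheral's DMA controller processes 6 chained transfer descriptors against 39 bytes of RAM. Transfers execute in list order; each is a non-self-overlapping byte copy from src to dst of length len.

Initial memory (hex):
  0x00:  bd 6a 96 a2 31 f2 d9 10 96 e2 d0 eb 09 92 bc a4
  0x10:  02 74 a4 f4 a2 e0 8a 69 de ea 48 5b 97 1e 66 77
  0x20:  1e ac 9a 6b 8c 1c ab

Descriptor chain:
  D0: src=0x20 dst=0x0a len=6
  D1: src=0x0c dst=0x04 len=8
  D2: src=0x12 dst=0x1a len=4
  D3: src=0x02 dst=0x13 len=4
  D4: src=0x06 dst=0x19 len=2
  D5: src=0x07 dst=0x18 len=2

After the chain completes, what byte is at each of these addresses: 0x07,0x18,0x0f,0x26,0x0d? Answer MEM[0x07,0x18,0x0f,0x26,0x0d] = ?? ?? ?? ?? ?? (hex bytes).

#0 dst[0x0a+6] := {0x1e,0xac,0x9a,0x6b,0x8c,0x1c}
#1 dst[0x04+8] := {0x9a,0x6b,0x8c,0x1c,0x02,0x74,0xa4,0xf4}
#2 dst[0x1a+4] := {0xa4,0xf4,0xa2,0xe0}
#3 dst[0x13+4] := {0x96,0xa2,0x9a,0x6b}
#4 dst[0x19+2] := {0x8c,0x1c}
#5 dst[0x18+2] := {0x1c,0x02}
query mem[0x07]=0x1c, mem[0x18]=0x1c, mem[0x0f]=0x1c, mem[0x26]=0xab, mem[0x0d]=0x6b

MEM[0x07,0x18,0x0f,0x26,0x0d] = 1c 1c 1c ab 6b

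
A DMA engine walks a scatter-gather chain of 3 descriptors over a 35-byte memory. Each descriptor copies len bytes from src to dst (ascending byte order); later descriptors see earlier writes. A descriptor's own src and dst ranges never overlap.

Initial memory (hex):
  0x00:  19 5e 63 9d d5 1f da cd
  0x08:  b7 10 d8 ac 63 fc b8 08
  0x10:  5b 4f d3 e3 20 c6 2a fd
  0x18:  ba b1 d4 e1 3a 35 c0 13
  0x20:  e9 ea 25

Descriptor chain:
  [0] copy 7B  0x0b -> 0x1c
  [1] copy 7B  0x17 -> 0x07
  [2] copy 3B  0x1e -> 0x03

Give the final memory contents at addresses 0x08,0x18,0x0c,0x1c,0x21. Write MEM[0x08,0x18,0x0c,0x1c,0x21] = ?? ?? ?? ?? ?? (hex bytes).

MEM[0x08,0x18,0x0c,0x1c,0x21] = ba ba ac ac 5b

  after D0: wrote 7B at 0x1c = ac63fcb8085b4f
  after D1: wrote 7B at 0x07 = fdbab1d4e1ac63
  after D2: wrote 3B at 0x03 = fcb808
query mem[0x08]=0xba, mem[0x18]=0xba, mem[0x0c]=0xac, mem[0x1c]=0xac, mem[0x21]=0x5b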